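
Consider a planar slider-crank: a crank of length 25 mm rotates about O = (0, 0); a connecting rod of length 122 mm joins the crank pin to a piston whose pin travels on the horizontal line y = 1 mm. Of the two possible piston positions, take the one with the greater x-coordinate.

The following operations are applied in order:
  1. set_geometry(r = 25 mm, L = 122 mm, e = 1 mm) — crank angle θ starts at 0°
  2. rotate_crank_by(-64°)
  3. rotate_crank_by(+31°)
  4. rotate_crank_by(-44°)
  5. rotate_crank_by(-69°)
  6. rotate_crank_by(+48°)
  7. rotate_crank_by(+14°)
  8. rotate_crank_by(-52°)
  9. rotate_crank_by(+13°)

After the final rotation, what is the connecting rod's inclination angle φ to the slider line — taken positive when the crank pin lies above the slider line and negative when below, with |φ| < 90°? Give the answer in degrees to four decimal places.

set_geometry: r = 25 mm, L = 122 mm, e = 1 mm; θ ← 0°
rotate_crank_by(-64°): θ ← 0° -64° = -64°
rotate_crank_by(+31°): θ ← -64° +31° = -33°
rotate_crank_by(-44°): θ ← -33° -44° = -77°
rotate_crank_by(-69°): θ ← -77° -69° = -146°
rotate_crank_by(+48°): θ ← -146° +48° = -98°
rotate_crank_by(+14°): θ ← -98° +14° = -84°
rotate_crank_by(-52°): θ ← -84° -52° = -136°
rotate_crank_by(+13°): θ ← -136° +13° = -123°
crank pin P = (r cos θ, r sin θ) = (-13.615976, -20.966764)
h = r sin θ − e = -20.966764 − 1 = -21.966764
sin φ = h / L = -21.966764 / 122 = -0.18005544
φ = arcsin(-0.18005544) = -10.372989°

-10.3730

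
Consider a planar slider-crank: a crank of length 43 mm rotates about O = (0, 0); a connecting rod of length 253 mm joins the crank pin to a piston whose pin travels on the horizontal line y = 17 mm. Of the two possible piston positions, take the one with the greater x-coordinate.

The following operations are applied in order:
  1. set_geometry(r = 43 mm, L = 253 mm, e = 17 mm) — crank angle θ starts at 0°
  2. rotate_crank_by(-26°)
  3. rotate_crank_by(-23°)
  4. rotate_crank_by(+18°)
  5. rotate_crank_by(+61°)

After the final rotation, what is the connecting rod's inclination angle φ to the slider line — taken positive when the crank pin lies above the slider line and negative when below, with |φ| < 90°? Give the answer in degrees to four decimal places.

1.0191

set_geometry: r = 43 mm, L = 253 mm, e = 17 mm; θ ← 0°
rotate_crank_by(-26°): θ ← 0° -26° = -26°
rotate_crank_by(-23°): θ ← -26° -23° = -49°
rotate_crank_by(+18°): θ ← -49° +18° = -31°
rotate_crank_by(+61°): θ ← -31° +61° = 30°
crank pin P = (r cos θ, r sin θ) = (37.239092, 21.500000)
h = r sin θ − e = 21.500000 − 17 = 4.500000
sin φ = h / L = 4.500000 / 253 = 0.01778656
φ = arcsin(0.01778656) = 1.019149°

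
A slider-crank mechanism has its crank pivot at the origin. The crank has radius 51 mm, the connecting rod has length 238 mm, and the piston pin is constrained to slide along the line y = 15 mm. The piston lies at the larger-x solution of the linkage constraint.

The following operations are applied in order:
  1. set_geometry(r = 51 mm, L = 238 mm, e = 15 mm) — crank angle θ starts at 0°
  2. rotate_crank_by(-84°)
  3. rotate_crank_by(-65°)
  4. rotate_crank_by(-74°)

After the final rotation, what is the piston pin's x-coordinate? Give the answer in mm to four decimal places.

199.8774

set_geometry: r = 51 mm, L = 238 mm, e = 15 mm; θ ← 0°
rotate_crank_by(-84°): θ ← 0° -84° = -84°
rotate_crank_by(-65°): θ ← -84° -65° = -149°
rotate_crank_by(-74°): θ ← -149° -74° = -223°
crank pin P = (r cos θ, r sin θ) = (-37.299039, 34.781916)
h = r sin θ − e = 34.781916 − 15 = 19.781916
x = r cos θ + √(L² − h²) = -37.299039 + √(56644.0 − 391.3242) = -37.299039 + 237.176465 = 199.877427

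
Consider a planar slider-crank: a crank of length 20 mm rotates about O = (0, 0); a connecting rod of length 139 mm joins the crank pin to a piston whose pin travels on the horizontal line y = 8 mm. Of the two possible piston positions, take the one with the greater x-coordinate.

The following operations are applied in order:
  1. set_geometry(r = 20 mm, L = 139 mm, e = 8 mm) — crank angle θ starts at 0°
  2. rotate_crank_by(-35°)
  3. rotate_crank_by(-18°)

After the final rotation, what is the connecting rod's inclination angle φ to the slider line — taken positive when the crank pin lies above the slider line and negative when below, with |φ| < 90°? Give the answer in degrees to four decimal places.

set_geometry: r = 20 mm, L = 139 mm, e = 8 mm; θ ← 0°
rotate_crank_by(-35°): θ ← 0° -35° = -35°
rotate_crank_by(-18°): θ ← -35° -18° = -53°
crank pin P = (r cos θ, r sin θ) = (12.036300, -15.972710)
h = r sin θ − e = -15.972710 − 8 = -23.972710
sin φ = h / L = -23.972710 / 139 = -0.17246554
φ = arcsin(-0.17246554) = -9.931202°

-9.9312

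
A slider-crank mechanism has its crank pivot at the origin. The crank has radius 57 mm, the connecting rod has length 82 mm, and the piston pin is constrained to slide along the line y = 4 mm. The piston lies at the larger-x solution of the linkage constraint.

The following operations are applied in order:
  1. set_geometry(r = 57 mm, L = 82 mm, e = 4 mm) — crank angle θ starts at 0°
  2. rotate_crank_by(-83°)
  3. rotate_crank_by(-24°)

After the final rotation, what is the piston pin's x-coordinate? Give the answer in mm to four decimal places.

40.7861

set_geometry: r = 57 mm, L = 82 mm, e = 4 mm; θ ← 0°
rotate_crank_by(-83°): θ ← 0° -83° = -83°
rotate_crank_by(-24°): θ ← -83° -24° = -107°
crank pin P = (r cos θ, r sin θ) = (-16.665187, -54.509371)
h = r sin θ − e = -54.509371 − 4 = -58.509371
x = r cos θ + √(L² − h²) = -16.665187 + √(6724.0 − 3423.3465) = -16.665187 + 57.451314 = 40.786127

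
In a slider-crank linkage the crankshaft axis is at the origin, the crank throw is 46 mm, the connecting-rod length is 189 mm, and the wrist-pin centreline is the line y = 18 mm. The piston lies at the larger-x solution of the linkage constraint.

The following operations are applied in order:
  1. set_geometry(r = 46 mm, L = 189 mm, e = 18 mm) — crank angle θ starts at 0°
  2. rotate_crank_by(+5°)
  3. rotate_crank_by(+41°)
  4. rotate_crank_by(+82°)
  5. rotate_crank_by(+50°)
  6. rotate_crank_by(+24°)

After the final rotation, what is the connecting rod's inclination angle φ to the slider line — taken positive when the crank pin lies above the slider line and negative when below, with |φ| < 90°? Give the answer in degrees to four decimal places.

-10.7435

set_geometry: r = 46 mm, L = 189 mm, e = 18 mm; θ ← 0°
rotate_crank_by(+5°): θ ← 0° +5° = 5°
rotate_crank_by(+41°): θ ← 5° +41° = 46°
rotate_crank_by(+82°): θ ← 46° +82° = 128°
rotate_crank_by(+50°): θ ← 128° +50° = 178°
rotate_crank_by(+24°): θ ← 178° +24° = 202°
crank pin P = (r cos θ, r sin θ) = (-42.650457, -17.231903)
h = r sin θ − e = -17.231903 − 18 = -35.231903
sin φ = h / L = -35.231903 / 189 = -0.18641219
φ = arcsin(-0.18641219) = -10.743477°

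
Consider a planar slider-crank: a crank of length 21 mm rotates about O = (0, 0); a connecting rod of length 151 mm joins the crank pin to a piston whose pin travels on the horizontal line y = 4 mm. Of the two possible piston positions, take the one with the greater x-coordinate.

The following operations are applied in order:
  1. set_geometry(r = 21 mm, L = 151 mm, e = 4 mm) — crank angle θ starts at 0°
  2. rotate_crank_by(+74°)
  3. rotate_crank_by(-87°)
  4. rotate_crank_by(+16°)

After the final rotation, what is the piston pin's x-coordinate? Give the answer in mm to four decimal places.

171.9434

set_geometry: r = 21 mm, L = 151 mm, e = 4 mm; θ ← 0°
rotate_crank_by(+74°): θ ← 0° +74° = 74°
rotate_crank_by(-87°): θ ← 74° -87° = -13°
rotate_crank_by(+16°): θ ← -13° +16° = 3°
crank pin P = (r cos θ, r sin θ) = (20.971220, 1.099055)
h = r sin θ − e = 1.099055 − 4 = -2.900945
x = r cos θ + √(L² − h²) = 20.971220 + √(22801.0 − 8.4155) = 20.971220 + 150.972132 = 171.943352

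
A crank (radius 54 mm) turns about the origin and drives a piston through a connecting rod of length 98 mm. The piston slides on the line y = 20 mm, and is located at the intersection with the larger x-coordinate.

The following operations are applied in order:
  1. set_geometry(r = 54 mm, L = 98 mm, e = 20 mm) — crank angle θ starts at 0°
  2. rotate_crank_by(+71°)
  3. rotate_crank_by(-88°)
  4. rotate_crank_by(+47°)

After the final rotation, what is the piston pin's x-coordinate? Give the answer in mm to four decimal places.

set_geometry: r = 54 mm, L = 98 mm, e = 20 mm; θ ← 0°
rotate_crank_by(+71°): θ ← 0° +71° = 71°
rotate_crank_by(-88°): θ ← 71° -88° = -17°
rotate_crank_by(+47°): θ ← -17° +47° = 30°
crank pin P = (r cos θ, r sin θ) = (46.765372, 27.000000)
h = r sin θ − e = 27.000000 − 20 = 7.000000
x = r cos θ + √(L² − h²) = 46.765372 + √(9604.0 − 49.0000) = 46.765372 + 97.749680 = 144.515052

144.5151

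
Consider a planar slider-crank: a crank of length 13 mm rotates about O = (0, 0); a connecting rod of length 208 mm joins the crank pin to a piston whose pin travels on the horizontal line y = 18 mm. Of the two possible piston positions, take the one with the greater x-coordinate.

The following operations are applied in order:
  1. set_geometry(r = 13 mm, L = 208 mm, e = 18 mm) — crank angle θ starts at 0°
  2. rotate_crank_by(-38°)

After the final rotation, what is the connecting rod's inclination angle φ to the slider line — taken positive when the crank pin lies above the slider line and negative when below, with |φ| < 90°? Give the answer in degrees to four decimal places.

-7.1818

set_geometry: r = 13 mm, L = 208 mm, e = 18 mm; θ ← 0°
rotate_crank_by(-38°): θ ← 0° -38° = -38°
crank pin P = (r cos θ, r sin θ) = (10.244140, -8.003599)
h = r sin θ − e = -8.003599 − 18 = -26.003599
sin φ = h / L = -26.003599 / 208 = -0.12501730
φ = arcsin(-0.12501730) = -7.181755°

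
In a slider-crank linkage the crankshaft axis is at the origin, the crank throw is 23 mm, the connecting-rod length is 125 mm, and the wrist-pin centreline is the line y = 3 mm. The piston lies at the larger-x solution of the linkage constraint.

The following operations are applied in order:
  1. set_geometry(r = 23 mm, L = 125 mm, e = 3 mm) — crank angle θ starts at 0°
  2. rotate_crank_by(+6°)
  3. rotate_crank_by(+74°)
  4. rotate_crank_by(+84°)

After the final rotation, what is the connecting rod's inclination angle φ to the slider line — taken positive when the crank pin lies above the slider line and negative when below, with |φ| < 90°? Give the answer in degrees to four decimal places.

set_geometry: r = 23 mm, L = 125 mm, e = 3 mm; θ ← 0°
rotate_crank_by(+6°): θ ← 0° +6° = 6°
rotate_crank_by(+74°): θ ← 6° +74° = 80°
rotate_crank_by(+84°): θ ← 80° +84° = 164°
crank pin P = (r cos θ, r sin θ) = (-22.109019, 6.339659)
h = r sin θ − e = 6.339659 − 3 = 3.339659
sin φ = h / L = 3.339659 / 125 = 0.02671727
φ = arcsin(0.02671727) = 1.530969°

1.5310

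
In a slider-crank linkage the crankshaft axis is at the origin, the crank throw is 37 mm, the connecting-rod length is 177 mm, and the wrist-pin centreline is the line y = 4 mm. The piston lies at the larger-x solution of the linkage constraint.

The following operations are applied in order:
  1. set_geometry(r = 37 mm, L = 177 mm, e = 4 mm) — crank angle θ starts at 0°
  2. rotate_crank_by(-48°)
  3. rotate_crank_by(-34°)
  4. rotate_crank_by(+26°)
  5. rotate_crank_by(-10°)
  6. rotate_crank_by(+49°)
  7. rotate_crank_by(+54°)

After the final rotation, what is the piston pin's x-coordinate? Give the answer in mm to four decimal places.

set_geometry: r = 37 mm, L = 177 mm, e = 4 mm; θ ← 0°
rotate_crank_by(-48°): θ ← 0° -48° = -48°
rotate_crank_by(-34°): θ ← -48° -34° = -82°
rotate_crank_by(+26°): θ ← -82° +26° = -56°
rotate_crank_by(-10°): θ ← -56° -10° = -66°
rotate_crank_by(+49°): θ ← -66° +49° = -17°
rotate_crank_by(+54°): θ ← -17° +54° = 37°
crank pin P = (r cos θ, r sin θ) = (29.549514, 22.267156)
h = r sin θ − e = 22.267156 − 4 = 18.267156
x = r cos θ + √(L² − h²) = 29.549514 + √(31329.0 − 333.6890) = 29.549514 + 176.054852 = 205.604366

205.6044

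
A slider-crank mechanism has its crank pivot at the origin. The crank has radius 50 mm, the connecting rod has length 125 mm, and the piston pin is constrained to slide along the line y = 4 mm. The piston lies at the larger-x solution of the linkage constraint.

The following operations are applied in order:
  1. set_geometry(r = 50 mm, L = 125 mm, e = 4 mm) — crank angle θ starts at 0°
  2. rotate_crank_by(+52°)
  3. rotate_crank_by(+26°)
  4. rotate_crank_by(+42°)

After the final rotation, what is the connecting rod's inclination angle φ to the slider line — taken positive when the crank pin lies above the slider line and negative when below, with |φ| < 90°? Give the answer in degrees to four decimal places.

18.3252

set_geometry: r = 50 mm, L = 125 mm, e = 4 mm; θ ← 0°
rotate_crank_by(+52°): θ ← 0° +52° = 52°
rotate_crank_by(+26°): θ ← 52° +26° = 78°
rotate_crank_by(+42°): θ ← 78° +42° = 120°
crank pin P = (r cos θ, r sin θ) = (-25.000000, 43.301270)
h = r sin θ − e = 43.301270 − 4 = 39.301270
sin φ = h / L = 39.301270 / 125 = 0.31441016
φ = arcsin(0.31441016) = 18.325209°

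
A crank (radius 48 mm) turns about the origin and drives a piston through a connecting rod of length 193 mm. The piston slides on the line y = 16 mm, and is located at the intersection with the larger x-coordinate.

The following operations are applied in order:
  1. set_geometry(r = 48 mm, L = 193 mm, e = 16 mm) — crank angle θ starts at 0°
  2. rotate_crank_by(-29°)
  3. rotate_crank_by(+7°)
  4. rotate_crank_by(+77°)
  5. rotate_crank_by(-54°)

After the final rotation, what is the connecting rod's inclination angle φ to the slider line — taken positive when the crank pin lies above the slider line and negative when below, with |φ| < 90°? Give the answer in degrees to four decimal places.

-4.5059

set_geometry: r = 48 mm, L = 193 mm, e = 16 mm; θ ← 0°
rotate_crank_by(-29°): θ ← 0° -29° = -29°
rotate_crank_by(+7°): θ ← -29° +7° = -22°
rotate_crank_by(+77°): θ ← -22° +77° = 55°
rotate_crank_by(-54°): θ ← 55° -54° = 1°
crank pin P = (r cos θ, r sin θ) = (47.992689, 0.837716)
h = r sin θ − e = 0.837716 − 16 = -15.162284
sin φ = h / L = -15.162284 / 193 = -0.07856106
φ = arcsin(-0.07856106) = -4.505860°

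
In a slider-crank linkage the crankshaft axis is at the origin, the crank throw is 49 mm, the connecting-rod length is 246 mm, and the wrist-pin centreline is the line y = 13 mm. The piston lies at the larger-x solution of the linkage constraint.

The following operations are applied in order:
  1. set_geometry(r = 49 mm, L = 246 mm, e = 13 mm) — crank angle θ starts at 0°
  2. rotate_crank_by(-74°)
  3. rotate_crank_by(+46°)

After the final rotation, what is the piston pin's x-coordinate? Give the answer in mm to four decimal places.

set_geometry: r = 49 mm, L = 246 mm, e = 13 mm; θ ← 0°
rotate_crank_by(-74°): θ ← 0° -74° = -74°
rotate_crank_by(+46°): θ ← -74° +46° = -28°
crank pin P = (r cos θ, r sin θ) = (43.264432, -23.004107)
h = r sin θ − e = -23.004107 − 13 = -36.004107
x = r cos θ + √(L² − h²) = 43.264432 + √(60516.0 − 1296.2957) = 43.264432 + 243.350990 = 286.615422

286.6154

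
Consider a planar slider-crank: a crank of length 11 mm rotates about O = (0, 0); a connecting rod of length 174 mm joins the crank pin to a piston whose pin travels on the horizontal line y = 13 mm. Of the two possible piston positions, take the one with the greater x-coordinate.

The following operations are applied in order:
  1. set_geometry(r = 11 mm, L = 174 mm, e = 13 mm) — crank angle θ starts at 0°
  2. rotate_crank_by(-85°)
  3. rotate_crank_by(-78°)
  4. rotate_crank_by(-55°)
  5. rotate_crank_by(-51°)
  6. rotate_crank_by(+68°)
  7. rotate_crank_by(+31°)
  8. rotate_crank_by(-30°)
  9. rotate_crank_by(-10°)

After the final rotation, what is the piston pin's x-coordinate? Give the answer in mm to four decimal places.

set_geometry: r = 11 mm, L = 174 mm, e = 13 mm; θ ← 0°
rotate_crank_by(-85°): θ ← 0° -85° = -85°
rotate_crank_by(-78°): θ ← -85° -78° = -163°
rotate_crank_by(-55°): θ ← -163° -55° = -218°
rotate_crank_by(-51°): θ ← -218° -51° = -269°
rotate_crank_by(+68°): θ ← -269° +68° = -201°
rotate_crank_by(+31°): θ ← -201° +31° = -170°
rotate_crank_by(-30°): θ ← -170° -30° = -200°
rotate_crank_by(-10°): θ ← -200° -10° = -210°
crank pin P = (r cos θ, r sin θ) = (-9.526279, 5.500000)
h = r sin θ − e = 5.500000 − 13 = -7.500000
x = r cos θ + √(L² − h²) = -9.526279 + √(30276.0 − 56.2500) = -9.526279 + 173.838287 = 164.312007

164.3120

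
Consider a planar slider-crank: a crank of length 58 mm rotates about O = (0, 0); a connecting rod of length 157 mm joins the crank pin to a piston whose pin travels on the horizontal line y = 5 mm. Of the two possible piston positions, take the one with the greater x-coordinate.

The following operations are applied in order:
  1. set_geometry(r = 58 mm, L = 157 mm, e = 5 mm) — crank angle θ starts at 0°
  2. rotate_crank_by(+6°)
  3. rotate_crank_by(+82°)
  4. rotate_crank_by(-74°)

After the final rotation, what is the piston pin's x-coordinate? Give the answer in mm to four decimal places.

213.0172

set_geometry: r = 58 mm, L = 157 mm, e = 5 mm; θ ← 0°
rotate_crank_by(+6°): θ ← 0° +6° = 6°
rotate_crank_by(+82°): θ ← 6° +82° = 88°
rotate_crank_by(-74°): θ ← 88° -74° = 14°
crank pin P = (r cos θ, r sin θ) = (56.277152, 14.031470)
h = r sin θ − e = 14.031470 − 5 = 9.031470
x = r cos θ + √(L² − h²) = 56.277152 + √(24649.0 − 81.5674) = 56.277152 + 156.740016 = 213.017168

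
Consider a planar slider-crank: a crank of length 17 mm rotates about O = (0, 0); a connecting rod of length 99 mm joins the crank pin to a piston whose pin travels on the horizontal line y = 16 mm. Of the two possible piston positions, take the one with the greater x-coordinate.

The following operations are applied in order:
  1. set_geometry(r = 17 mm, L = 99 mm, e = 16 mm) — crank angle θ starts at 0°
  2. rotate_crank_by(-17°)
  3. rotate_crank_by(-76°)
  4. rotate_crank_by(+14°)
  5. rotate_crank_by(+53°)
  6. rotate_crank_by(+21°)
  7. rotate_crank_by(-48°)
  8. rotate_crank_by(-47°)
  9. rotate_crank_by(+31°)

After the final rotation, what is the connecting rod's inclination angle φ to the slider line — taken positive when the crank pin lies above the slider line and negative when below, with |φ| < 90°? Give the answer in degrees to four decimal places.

set_geometry: r = 17 mm, L = 99 mm, e = 16 mm; θ ← 0°
rotate_crank_by(-17°): θ ← 0° -17° = -17°
rotate_crank_by(-76°): θ ← -17° -76° = -93°
rotate_crank_by(+14°): θ ← -93° +14° = -79°
rotate_crank_by(+53°): θ ← -79° +53° = -26°
rotate_crank_by(+21°): θ ← -26° +21° = -5°
rotate_crank_by(-48°): θ ← -5° -48° = -53°
rotate_crank_by(-47°): θ ← -53° -47° = -100°
rotate_crank_by(+31°): θ ← -100° +31° = -69°
crank pin P = (r cos θ, r sin θ) = (6.092255, -15.870867)
h = r sin θ − e = -15.870867 − 16 = -31.870867
sin φ = h / L = -31.870867 / 99 = -0.32192795
φ = arcsin(-0.32192795) = -18.779559°

-18.7796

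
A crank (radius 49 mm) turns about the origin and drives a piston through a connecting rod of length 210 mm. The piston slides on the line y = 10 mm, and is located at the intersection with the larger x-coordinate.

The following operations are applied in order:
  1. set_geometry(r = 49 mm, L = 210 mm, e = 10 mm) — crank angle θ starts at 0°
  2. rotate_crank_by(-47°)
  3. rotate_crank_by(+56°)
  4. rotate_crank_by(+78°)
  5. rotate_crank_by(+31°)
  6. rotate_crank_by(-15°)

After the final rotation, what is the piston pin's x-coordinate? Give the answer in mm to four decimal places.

195.5576

set_geometry: r = 49 mm, L = 210 mm, e = 10 mm; θ ← 0°
rotate_crank_by(-47°): θ ← 0° -47° = -47°
rotate_crank_by(+56°): θ ← -47° +56° = 9°
rotate_crank_by(+78°): θ ← 9° +78° = 87°
rotate_crank_by(+31°): θ ← 87° +31° = 118°
rotate_crank_by(-15°): θ ← 118° -15° = 103°
crank pin P = (r cos θ, r sin θ) = (-11.022602, 47.744133)
h = r sin θ − e = 47.744133 − 10 = 37.744133
x = r cos θ + √(L² − h²) = -11.022602 + √(44100.0 − 1424.6196) = -11.022602 + 206.580203 = 195.557602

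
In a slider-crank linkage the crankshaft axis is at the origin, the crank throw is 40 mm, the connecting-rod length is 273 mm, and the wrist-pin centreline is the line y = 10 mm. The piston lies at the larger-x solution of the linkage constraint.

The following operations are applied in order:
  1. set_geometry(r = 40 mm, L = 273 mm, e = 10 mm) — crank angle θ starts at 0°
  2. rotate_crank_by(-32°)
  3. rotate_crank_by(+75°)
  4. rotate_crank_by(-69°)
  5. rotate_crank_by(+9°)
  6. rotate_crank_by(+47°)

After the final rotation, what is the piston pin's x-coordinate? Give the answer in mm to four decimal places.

307.4578

set_geometry: r = 40 mm, L = 273 mm, e = 10 mm; θ ← 0°
rotate_crank_by(-32°): θ ← 0° -32° = -32°
rotate_crank_by(+75°): θ ← -32° +75° = 43°
rotate_crank_by(-69°): θ ← 43° -69° = -26°
rotate_crank_by(+9°): θ ← -26° +9° = -17°
rotate_crank_by(+47°): θ ← -17° +47° = 30°
crank pin P = (r cos θ, r sin θ) = (34.641016, 20.000000)
h = r sin θ − e = 20.000000 − 10 = 10.000000
x = r cos θ + √(L² − h²) = 34.641016 + √(74529.0 − 100.0000) = 34.641016 + 272.816788 = 307.457804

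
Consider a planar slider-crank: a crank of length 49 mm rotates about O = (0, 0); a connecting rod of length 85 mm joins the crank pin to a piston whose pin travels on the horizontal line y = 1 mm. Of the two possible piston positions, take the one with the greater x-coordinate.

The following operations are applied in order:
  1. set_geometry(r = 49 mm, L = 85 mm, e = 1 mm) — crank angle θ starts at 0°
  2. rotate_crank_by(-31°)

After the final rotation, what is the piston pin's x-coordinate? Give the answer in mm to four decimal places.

set_geometry: r = 49 mm, L = 85 mm, e = 1 mm; θ ← 0°
rotate_crank_by(-31°): θ ← 0° -31° = -31°
crank pin P = (r cos θ, r sin θ) = (42.001198, -25.236866)
h = r sin θ − e = -25.236866 − 1 = -26.236866
x = r cos θ + √(L² − h²) = 42.001198 + √(7225.0 − 688.3731) = 42.001198 + 80.849409 = 122.850606

122.8506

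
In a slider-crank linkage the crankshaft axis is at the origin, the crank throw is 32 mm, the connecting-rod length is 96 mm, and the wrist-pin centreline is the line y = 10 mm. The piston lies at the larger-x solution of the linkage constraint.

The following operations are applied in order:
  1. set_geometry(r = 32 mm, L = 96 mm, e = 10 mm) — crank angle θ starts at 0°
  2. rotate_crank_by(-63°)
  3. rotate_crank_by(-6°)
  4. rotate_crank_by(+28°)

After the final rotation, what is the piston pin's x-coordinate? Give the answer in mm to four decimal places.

115.0098

set_geometry: r = 32 mm, L = 96 mm, e = 10 mm; θ ← 0°
rotate_crank_by(-63°): θ ← 0° -63° = -63°
rotate_crank_by(-6°): θ ← -63° -6° = -69°
rotate_crank_by(+28°): θ ← -69° +28° = -41°
crank pin P = (r cos θ, r sin θ) = (24.150707, -20.993889)
h = r sin θ − e = -20.993889 − 10 = -30.993889
x = r cos θ + √(L² − h²) = 24.150707 + √(9216.0 − 960.6212) = 24.150707 + 90.859115 = 115.009822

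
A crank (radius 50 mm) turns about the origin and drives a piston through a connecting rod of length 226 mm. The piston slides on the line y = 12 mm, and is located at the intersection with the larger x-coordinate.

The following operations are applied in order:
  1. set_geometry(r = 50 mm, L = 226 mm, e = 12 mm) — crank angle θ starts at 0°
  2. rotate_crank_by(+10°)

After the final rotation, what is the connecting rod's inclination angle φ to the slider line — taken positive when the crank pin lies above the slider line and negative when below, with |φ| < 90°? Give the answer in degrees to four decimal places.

set_geometry: r = 50 mm, L = 226 mm, e = 12 mm; θ ← 0°
rotate_crank_by(+10°): θ ← 0° +10° = 10°
crank pin P = (r cos θ, r sin θ) = (49.240388, 8.682409)
h = r sin θ − e = 8.682409 − 12 = -3.317591
sin φ = h / L = -3.317591 / 226 = -0.01467961
φ = arcsin(-0.01467961) = -0.841110°

-0.8411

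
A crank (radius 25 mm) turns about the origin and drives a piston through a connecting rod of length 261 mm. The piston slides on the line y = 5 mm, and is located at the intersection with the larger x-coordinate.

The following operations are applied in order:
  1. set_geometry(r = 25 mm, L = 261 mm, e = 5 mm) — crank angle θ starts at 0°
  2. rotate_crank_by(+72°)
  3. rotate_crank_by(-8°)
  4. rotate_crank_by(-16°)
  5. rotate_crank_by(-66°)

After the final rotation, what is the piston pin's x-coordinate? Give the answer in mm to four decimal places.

set_geometry: r = 25 mm, L = 261 mm, e = 5 mm; θ ← 0°
rotate_crank_by(+72°): θ ← 0° +72° = 72°
rotate_crank_by(-8°): θ ← 72° -8° = 64°
rotate_crank_by(-16°): θ ← 64° -16° = 48°
rotate_crank_by(-66°): θ ← 48° -66° = -18°
crank pin P = (r cos θ, r sin θ) = (23.776413, -7.725425)
h = r sin θ − e = -7.725425 − 5 = -12.725425
x = r cos θ + √(L² − h²) = 23.776413 + √(68121.0 − 161.9364) = 23.776413 + 260.689592 = 284.466005

284.4660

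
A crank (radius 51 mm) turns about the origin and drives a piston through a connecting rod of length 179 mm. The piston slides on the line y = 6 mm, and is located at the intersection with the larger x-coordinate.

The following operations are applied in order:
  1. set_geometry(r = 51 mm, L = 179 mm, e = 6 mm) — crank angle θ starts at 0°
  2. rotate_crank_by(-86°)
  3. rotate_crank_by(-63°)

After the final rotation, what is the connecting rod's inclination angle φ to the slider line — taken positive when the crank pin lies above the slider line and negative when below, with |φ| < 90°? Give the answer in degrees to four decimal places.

set_geometry: r = 51 mm, L = 179 mm, e = 6 mm; θ ← 0°
rotate_crank_by(-86°): θ ← 0° -86° = -86°
rotate_crank_by(-63°): θ ← -86° -63° = -149°
crank pin P = (r cos θ, r sin θ) = (-43.715532, -26.266942)
h = r sin θ − e = -26.266942 − 6 = -32.266942
sin φ = h / L = -32.266942 / 179 = -0.18026224
φ = arcsin(-0.18026224) = -10.385035°

-10.3850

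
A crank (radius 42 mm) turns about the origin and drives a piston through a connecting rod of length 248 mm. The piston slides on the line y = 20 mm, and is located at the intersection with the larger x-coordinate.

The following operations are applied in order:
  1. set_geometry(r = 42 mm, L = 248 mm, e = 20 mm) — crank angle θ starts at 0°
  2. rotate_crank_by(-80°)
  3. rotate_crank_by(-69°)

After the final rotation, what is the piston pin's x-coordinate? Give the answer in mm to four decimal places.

208.4797

set_geometry: r = 42 mm, L = 248 mm, e = 20 mm; θ ← 0°
rotate_crank_by(-80°): θ ← 0° -80° = -80°
rotate_crank_by(-69°): θ ← -80° -69° = -149°
crank pin P = (r cos θ, r sin θ) = (-36.001027, -21.631599)
h = r sin θ − e = -21.631599 − 20 = -41.631599
x = r cos θ + √(L² − h²) = -36.001027 + √(61504.0 − 1733.1900) = -36.001027 + 244.480694 = 208.479668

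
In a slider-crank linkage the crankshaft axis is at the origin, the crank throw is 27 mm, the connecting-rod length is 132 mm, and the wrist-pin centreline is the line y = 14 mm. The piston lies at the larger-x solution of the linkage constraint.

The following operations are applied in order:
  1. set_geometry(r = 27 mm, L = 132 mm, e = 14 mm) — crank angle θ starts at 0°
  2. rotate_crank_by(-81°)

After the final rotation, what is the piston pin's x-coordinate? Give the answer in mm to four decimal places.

129.8030

set_geometry: r = 27 mm, L = 132 mm, e = 14 mm; θ ← 0°
rotate_crank_by(-81°): θ ← 0° -81° = -81°
crank pin P = (r cos θ, r sin θ) = (4.223731, -26.667585)
h = r sin θ − e = -26.667585 − 14 = -40.667585
x = r cos θ + √(L² − h²) = 4.223731 + √(17424.0 − 1653.8525) = 4.223731 + 125.579248 = 129.802979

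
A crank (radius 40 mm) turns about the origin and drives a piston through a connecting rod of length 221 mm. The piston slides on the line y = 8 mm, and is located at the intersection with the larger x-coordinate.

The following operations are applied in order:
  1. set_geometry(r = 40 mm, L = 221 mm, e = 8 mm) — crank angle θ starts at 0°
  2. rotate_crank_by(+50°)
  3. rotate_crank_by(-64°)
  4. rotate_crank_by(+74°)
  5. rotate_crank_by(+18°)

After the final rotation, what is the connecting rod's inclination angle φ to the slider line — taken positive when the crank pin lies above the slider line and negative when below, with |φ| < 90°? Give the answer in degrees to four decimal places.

set_geometry: r = 40 mm, L = 221 mm, e = 8 mm; θ ← 0°
rotate_crank_by(+50°): θ ← 0° +50° = 50°
rotate_crank_by(-64°): θ ← 50° -64° = -14°
rotate_crank_by(+74°): θ ← -14° +74° = 60°
rotate_crank_by(+18°): θ ← 60° +18° = 78°
crank pin P = (r cos θ, r sin θ) = (8.316468, 39.125904)
h = r sin θ − e = 39.125904 − 8 = 31.125904
sin φ = h / L = 31.125904 / 221 = 0.14084119
φ = arcsin(0.14084119) = 8.096525°

8.0965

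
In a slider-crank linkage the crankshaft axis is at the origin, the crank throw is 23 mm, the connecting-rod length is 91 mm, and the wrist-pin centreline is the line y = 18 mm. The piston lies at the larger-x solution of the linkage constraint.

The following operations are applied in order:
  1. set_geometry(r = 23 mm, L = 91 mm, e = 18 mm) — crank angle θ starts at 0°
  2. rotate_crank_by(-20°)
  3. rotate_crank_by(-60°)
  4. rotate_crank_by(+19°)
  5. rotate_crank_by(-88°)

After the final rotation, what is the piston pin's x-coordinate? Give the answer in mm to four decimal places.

66.2516

set_geometry: r = 23 mm, L = 91 mm, e = 18 mm; θ ← 0°
rotate_crank_by(-20°): θ ← 0° -20° = -20°
rotate_crank_by(-60°): θ ← -20° -60° = -80°
rotate_crank_by(+19°): θ ← -80° +19° = -61°
rotate_crank_by(-88°): θ ← -61° -88° = -149°
crank pin P = (r cos θ, r sin θ) = (-19.714848, -11.845876)
h = r sin θ − e = -11.845876 − 18 = -29.845876
x = r cos θ + √(L² − h²) = -19.714848 + √(8281.0 − 890.7763) = -19.714848 + 85.966410 = 66.251562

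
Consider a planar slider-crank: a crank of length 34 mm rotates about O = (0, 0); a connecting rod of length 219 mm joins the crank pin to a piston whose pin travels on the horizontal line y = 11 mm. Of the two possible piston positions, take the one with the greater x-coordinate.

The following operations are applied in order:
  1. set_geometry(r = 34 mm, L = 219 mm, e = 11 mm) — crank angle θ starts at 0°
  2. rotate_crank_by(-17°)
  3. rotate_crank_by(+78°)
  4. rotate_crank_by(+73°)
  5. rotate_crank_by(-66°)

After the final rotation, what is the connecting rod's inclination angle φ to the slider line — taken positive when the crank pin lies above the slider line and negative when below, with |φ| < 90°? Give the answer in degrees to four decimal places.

set_geometry: r = 34 mm, L = 219 mm, e = 11 mm; θ ← 0°
rotate_crank_by(-17°): θ ← 0° -17° = -17°
rotate_crank_by(+78°): θ ← -17° +78° = 61°
rotate_crank_by(+73°): θ ← 61° +73° = 134°
rotate_crank_by(-66°): θ ← 134° -66° = 68°
crank pin P = (r cos θ, r sin θ) = (12.736624, 31.524251)
h = r sin θ − e = 31.524251 − 11 = 20.524251
sin φ = h / L = 20.524251 / 219 = 0.09371804
φ = arcsin(0.09371804) = 5.377540°

5.3775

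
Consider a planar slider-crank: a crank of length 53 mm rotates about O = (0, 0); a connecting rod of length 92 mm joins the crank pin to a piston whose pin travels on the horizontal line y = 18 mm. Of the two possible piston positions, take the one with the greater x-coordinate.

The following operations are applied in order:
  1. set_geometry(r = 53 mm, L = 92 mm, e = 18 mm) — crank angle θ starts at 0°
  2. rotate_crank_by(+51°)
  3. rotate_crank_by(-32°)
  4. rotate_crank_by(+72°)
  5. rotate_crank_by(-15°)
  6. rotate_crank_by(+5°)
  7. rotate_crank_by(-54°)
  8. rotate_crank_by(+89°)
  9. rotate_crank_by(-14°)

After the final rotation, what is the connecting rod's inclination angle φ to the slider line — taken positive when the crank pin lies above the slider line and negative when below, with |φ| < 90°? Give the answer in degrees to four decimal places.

21.5828

set_geometry: r = 53 mm, L = 92 mm, e = 18 mm; θ ← 0°
rotate_crank_by(+51°): θ ← 0° +51° = 51°
rotate_crank_by(-32°): θ ← 51° -32° = 19°
rotate_crank_by(+72°): θ ← 19° +72° = 91°
rotate_crank_by(-15°): θ ← 91° -15° = 76°
rotate_crank_by(+5°): θ ← 76° +5° = 81°
rotate_crank_by(-54°): θ ← 81° -54° = 27°
rotate_crank_by(+89°): θ ← 27° +89° = 116°
rotate_crank_by(-14°): θ ← 116° -14° = 102°
crank pin P = (r cos θ, r sin θ) = (-11.019320, 51.841823)
h = r sin θ − e = 51.841823 − 18 = 33.841823
sin φ = h / L = 33.841823 / 92 = 0.36784590
φ = arcsin(0.36784590) = 21.582830°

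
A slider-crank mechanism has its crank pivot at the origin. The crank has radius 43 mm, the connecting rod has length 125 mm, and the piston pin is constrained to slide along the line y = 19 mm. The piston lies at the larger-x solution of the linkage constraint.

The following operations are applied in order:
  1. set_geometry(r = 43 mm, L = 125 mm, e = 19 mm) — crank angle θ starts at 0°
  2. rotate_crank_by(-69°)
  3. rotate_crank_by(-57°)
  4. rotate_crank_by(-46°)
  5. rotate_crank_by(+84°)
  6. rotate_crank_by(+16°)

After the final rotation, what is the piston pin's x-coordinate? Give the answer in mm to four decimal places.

123.0034

set_geometry: r = 43 mm, L = 125 mm, e = 19 mm; θ ← 0°
rotate_crank_by(-69°): θ ← 0° -69° = -69°
rotate_crank_by(-57°): θ ← -69° -57° = -126°
rotate_crank_by(-46°): θ ← -126° -46° = -172°
rotate_crank_by(+84°): θ ← -172° +84° = -88°
rotate_crank_by(+16°): θ ← -88° +16° = -72°
crank pin P = (r cos θ, r sin θ) = (13.287731, -40.895430)
h = r sin θ − e = -40.895430 − 19 = -59.895430
x = r cos θ + √(L² − h²) = 13.287731 + √(15625.0 − 3587.4626) = 13.287731 + 109.715712 = 123.003443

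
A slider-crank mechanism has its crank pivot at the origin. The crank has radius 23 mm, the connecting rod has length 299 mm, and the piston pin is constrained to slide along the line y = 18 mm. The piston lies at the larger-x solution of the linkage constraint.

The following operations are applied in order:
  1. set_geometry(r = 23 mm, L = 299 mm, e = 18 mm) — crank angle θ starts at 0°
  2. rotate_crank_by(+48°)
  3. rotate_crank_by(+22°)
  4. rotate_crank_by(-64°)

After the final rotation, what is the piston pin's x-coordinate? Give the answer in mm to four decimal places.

321.4670

set_geometry: r = 23 mm, L = 299 mm, e = 18 mm; θ ← 0°
rotate_crank_by(+48°): θ ← 0° +48° = 48°
rotate_crank_by(+22°): θ ← 48° +22° = 70°
rotate_crank_by(-64°): θ ← 70° -64° = 6°
crank pin P = (r cos θ, r sin θ) = (22.874004, 2.404155)
h = r sin θ − e = 2.404155 − 18 = -15.595845
x = r cos θ + √(L² − h²) = 22.874004 + √(89401.0 − 243.2304) = 22.874004 + 298.592983 = 321.466987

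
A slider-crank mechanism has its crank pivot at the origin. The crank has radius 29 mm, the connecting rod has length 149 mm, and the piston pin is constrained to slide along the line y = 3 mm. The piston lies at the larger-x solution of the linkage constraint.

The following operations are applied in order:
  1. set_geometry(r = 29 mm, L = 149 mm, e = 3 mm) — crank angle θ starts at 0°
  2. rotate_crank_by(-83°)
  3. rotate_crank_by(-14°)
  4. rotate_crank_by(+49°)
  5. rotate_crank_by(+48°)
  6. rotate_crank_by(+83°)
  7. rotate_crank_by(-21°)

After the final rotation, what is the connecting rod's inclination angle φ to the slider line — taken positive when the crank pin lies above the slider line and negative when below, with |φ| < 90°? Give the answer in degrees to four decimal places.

set_geometry: r = 29 mm, L = 149 mm, e = 3 mm; θ ← 0°
rotate_crank_by(-83°): θ ← 0° -83° = -83°
rotate_crank_by(-14°): θ ← -83° -14° = -97°
rotate_crank_by(+49°): θ ← -97° +49° = -48°
rotate_crank_by(+48°): θ ← -48° +48° = 0°
rotate_crank_by(+83°): θ ← 0° +83° = 83°
rotate_crank_by(-21°): θ ← 83° -21° = 62°
crank pin P = (r cos θ, r sin θ) = (13.614675, 25.605480)
h = r sin θ − e = 25.605480 − 3 = 22.605480
sin φ = h / L = 22.605480 / 149 = 0.15171463
φ = arcsin(0.15171463) = 8.726305°

8.7263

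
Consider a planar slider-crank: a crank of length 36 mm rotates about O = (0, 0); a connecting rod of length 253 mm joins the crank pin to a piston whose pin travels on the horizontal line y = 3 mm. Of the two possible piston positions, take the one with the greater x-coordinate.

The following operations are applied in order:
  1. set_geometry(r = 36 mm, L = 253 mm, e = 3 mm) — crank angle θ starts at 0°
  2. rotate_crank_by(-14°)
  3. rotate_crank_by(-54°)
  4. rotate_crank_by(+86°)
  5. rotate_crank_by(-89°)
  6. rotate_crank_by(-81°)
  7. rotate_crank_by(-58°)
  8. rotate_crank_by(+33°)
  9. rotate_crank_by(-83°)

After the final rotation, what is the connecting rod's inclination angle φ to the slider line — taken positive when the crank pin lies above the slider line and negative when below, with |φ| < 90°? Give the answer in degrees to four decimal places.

set_geometry: r = 36 mm, L = 253 mm, e = 3 mm; θ ← 0°
rotate_crank_by(-14°): θ ← 0° -14° = -14°
rotate_crank_by(-54°): θ ← -14° -54° = -68°
rotate_crank_by(+86°): θ ← -68° +86° = 18°
rotate_crank_by(-89°): θ ← 18° -89° = -71°
rotate_crank_by(-81°): θ ← -71° -81° = -152°
rotate_crank_by(-58°): θ ← -152° -58° = -210°
rotate_crank_by(+33°): θ ← -210° +33° = -177°
rotate_crank_by(-83°): θ ← -177° -83° = -260°
crank pin P = (r cos θ, r sin θ) = (-6.251334, 35.453079)
h = r sin θ − e = 35.453079 − 3 = 32.453079
sin φ = h / L = 32.453079 / 253 = 0.12827304
φ = arcsin(0.12827304) = 7.369809°

7.3698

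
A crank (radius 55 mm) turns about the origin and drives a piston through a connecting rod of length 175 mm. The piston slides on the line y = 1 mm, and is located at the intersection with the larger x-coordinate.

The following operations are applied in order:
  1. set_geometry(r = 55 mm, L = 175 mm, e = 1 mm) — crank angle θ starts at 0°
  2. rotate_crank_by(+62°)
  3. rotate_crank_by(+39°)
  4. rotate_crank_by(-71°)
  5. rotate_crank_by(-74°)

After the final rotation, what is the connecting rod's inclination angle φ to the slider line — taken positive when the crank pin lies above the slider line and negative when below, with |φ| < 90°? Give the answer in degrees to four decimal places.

-12.9462

set_geometry: r = 55 mm, L = 175 mm, e = 1 mm; θ ← 0°
rotate_crank_by(+62°): θ ← 0° +62° = 62°
rotate_crank_by(+39°): θ ← 62° +39° = 101°
rotate_crank_by(-71°): θ ← 101° -71° = 30°
rotate_crank_by(-74°): θ ← 30° -74° = -44°
crank pin P = (r cos θ, r sin θ) = (39.563689, -38.206210)
h = r sin θ − e = -38.206210 − 1 = -39.206210
sin φ = h / L = -39.206210 / 175 = -0.22403549
φ = arcsin(-0.22403549) = -12.946168°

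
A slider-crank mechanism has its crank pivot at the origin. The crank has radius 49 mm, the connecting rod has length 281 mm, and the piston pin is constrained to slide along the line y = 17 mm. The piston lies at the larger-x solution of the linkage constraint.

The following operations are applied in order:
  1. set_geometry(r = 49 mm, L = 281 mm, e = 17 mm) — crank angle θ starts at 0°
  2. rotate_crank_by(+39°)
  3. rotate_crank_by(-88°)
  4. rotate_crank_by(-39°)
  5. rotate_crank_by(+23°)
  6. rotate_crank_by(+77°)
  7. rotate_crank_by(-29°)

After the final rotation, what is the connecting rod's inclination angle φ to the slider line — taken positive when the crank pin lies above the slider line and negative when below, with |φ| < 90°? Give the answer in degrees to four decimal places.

set_geometry: r = 49 mm, L = 281 mm, e = 17 mm; θ ← 0°
rotate_crank_by(+39°): θ ← 0° +39° = 39°
rotate_crank_by(-88°): θ ← 39° -88° = -49°
rotate_crank_by(-39°): θ ← -49° -39° = -88°
rotate_crank_by(+23°): θ ← -88° +23° = -65°
rotate_crank_by(+77°): θ ← -65° +77° = 12°
rotate_crank_by(-29°): θ ← 12° -29° = -17°
crank pin P = (r cos θ, r sin θ) = (46.858933, -14.326214)
h = r sin θ − e = -14.326214 − 17 = -31.326214
sin φ = h / L = -31.326214 / 281 = -0.11148119
φ = arcsin(-0.11148119) = -6.400707°

-6.4007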